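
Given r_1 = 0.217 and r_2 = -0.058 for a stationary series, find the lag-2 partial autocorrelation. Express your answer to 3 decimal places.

φ_{22} = (r_2 − r_1²) / (1 − r_1²)
r_1² = (0.217)² = 0.047089
Numerator = -0.058 − 0.0471 = -0.1051; denominator = 1 − 0.0471 = 0.9529
φ_{22} = -0.1051 / 0.9529 = -0.110

-0.110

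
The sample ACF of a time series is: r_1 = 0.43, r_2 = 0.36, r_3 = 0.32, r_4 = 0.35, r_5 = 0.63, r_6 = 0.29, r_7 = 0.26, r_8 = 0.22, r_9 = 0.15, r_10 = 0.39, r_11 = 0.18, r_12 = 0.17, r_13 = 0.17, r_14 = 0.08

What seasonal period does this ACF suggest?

5

The largest autocorrelation is r_5 = 0.63; the remaining lags stay at or below 0.43. The elevated value at lag 1 (0.43), dropping to 0.36 at lag 2, reflects decaying short-term dependence rather than seasonality.
The dominant spike at lag 5 indicates a seasonal period of 5.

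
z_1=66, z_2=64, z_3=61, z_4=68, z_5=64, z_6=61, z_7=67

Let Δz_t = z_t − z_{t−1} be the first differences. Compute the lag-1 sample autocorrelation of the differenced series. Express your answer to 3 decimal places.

-0.395

First differences Δz: -2, -3, 7, -4, -3, 6
Mean of differences = 0.1667
Numerator Σ(Δz_t−Δz̄)(Δz_{t+1}−Δz̄) = -48.5278
Denominator Σ(Δz_t−Δz̄)² = 122.8333
r_1(Δz) = -48.5278 / 122.8333 = -0.395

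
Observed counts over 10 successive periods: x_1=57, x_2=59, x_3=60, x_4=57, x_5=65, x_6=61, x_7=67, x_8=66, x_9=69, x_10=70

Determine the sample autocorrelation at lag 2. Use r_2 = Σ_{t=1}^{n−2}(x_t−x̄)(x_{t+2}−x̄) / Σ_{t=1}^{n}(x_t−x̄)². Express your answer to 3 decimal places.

0.443

Mean x̄ = (57 + 59 + 60 + 57 + 65 + 61 + 67 + 66 + 69 + 70)/10 = 63.1000
Numerator Σ_{t=1}^{8}(x_t−x̄)(x_{t+2}−x̄) = 95.1800
Denominator Σ(x_t−x̄)² = 214.9000
r_2 = 95.1800 / 214.9000 = 0.443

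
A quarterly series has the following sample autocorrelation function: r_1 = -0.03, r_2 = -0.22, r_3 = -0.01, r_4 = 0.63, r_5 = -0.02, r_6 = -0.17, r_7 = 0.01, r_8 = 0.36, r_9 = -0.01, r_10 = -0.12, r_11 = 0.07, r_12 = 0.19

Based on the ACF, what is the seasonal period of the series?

4

The largest autocorrelation is r_4 = 0.63, with weaker echoes at lags 8 (0.36) and 12 (0.19); the remaining lags stay at or below 0.07.
The dominant spike at lag 4 indicates a seasonal period of 4.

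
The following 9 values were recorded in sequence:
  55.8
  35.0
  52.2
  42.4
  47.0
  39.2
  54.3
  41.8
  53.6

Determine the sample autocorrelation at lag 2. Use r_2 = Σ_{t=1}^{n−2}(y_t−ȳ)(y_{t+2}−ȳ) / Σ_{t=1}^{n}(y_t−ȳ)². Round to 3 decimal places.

0.497

Mean ȳ = (55.8 + 35.0 + 52.2 + 42.4 + 47.0 + 39.2 + 54.3 + 41.8 + 53.6)/9 = 46.8111
Σ(y_t−ȳ)(y_{t+2}−ȳ) = (48.4401) + (52.1001) + (1.0179) + (33.5735) + (1.4146) + (38.1401) + (50.8412) = 225.5275
Denominator Σ(y_t−ȳ)² = 454.0489
r_2 = 225.5275 / 454.0489 = 0.497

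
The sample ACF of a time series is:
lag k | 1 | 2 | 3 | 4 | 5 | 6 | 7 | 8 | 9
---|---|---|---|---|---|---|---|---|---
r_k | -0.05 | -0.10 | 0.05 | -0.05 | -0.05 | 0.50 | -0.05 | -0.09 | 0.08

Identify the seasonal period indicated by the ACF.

The largest autocorrelation is r_6 = 0.50; the remaining lags stay at or below 0.08.
The dominant spike at lag 6 indicates a seasonal period of 6.

6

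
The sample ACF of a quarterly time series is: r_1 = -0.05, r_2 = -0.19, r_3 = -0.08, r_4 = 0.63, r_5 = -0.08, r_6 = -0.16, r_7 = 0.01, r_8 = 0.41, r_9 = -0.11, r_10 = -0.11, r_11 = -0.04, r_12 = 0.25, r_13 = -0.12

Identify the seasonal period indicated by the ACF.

4

The largest autocorrelation is r_4 = 0.63, with weaker echoes at lags 8 (0.41) and 12 (0.25); the remaining lags stay at or below 0.01.
The dominant spike at lag 4 indicates a seasonal period of 4.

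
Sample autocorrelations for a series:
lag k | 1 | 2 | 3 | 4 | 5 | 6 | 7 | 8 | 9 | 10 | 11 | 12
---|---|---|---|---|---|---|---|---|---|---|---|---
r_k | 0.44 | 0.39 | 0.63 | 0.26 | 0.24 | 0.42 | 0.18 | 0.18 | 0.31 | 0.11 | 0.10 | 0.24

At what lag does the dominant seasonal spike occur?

The largest autocorrelation is r_3 = 0.63; the remaining lags stay at or below 0.44. The elevated value at lag 1 (0.44), dropping to 0.39 at lag 2, reflects decaying short-term dependence rather than seasonality.
The dominant spike at lag 3 indicates a seasonal period of 3.

3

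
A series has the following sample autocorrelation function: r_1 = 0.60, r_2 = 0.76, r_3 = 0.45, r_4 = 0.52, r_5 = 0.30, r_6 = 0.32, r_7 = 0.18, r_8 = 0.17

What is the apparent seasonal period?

The largest autocorrelation is r_2 = 0.76; the remaining lags stay at or below 0.60.
The dominant spike at lag 2 indicates a seasonal period of 2.

2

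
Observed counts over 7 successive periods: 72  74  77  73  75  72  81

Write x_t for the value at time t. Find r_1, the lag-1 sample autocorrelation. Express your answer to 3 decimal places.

Mean x̄ = (72 + 74 + 77 + 73 + 75 + 72 + 81)/7 = 74.8571
Deviations from mean: -2.8571, -0.8571, 2.1429, -1.8571, 0.1429, -2.8571, 6.1429
Σ(x_t−x̄)(x_{t+1}−x̄) = (2.4490) + (-1.8367) + (-3.9796) + (-0.2653) + (-0.4082) + (-17.5510) = -21.5918
Denominator Σ(x_t−x̄)² = 62.8571
r_1 = -21.5918 / 62.8571 = -0.344

-0.344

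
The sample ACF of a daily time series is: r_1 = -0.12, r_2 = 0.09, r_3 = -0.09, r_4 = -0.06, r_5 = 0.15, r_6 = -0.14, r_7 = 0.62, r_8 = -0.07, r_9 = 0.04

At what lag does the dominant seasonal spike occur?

7

The largest autocorrelation is r_7 = 0.62; the remaining lags stay at or below 0.15.
The dominant spike at lag 7 indicates a seasonal period of 7.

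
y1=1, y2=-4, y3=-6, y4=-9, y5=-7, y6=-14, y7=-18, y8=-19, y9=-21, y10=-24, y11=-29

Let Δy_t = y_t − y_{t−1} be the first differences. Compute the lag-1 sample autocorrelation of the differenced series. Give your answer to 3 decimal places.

First differences Δy: -5, -2, -3, 2, -7, -4, -1, -2, -3, -5
Mean of differences = -3.0000
Numerator Σ(Δy_t−Δȳ)(Δy_{t+1}−Δȳ) = -18.0000
Denominator Σ(Δy_t−Δȳ)² = 56.0000
r_1(Δy) = -18.0000 / 56.0000 = -0.321

-0.321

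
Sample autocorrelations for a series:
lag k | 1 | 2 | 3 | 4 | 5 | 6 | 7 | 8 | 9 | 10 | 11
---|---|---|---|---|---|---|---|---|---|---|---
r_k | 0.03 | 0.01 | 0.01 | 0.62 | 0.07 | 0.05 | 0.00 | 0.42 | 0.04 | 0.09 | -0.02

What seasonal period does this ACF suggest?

4

The largest autocorrelation is r_4 = 0.62, with a weaker echo at lag 8 (0.42); the remaining lags stay at or below 0.09.
The dominant spike at lag 4 indicates a seasonal period of 4.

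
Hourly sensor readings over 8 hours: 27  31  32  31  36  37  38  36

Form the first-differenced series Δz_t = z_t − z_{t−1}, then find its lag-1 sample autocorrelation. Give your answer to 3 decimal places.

First differences Δz: 4, 1, -1, 5, 1, 1, -2
Mean of differences = 1.2857
Numerator Σ(Δz_t−Δz̄)(Δz_{t+1}−Δz̄) = -8.6531
Denominator Σ(Δz_t−Δz̄)² = 37.4286
r_1(Δz) = -8.6531 / 37.4286 = -0.231

-0.231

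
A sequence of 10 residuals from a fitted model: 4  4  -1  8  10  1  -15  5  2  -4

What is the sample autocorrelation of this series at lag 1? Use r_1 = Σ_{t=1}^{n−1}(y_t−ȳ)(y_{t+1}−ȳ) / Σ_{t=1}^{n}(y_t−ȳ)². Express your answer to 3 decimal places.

Mean ȳ = (4 + 4 − 1 + 8 + 10 + 1 − 15 + 5 + 2 − 4)/10 = 1.4000
Numerator Σ_{t=1}^{9}(y_t−ȳ)(y_{t+1}−ȳ) = -15.5600
Denominator Σ(y_t−ȳ)² = 448.4000
r_1 = -15.5600 / 448.4000 = -0.035

-0.035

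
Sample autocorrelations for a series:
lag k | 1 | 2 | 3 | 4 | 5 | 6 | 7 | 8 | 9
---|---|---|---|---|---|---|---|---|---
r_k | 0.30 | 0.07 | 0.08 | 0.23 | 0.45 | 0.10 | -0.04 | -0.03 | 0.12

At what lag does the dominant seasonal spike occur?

The largest autocorrelation is r_5 = 0.45; the remaining lags stay at or below 0.30. The elevated value at lag 1 (0.30), dropping to 0.07 at lag 2, reflects decaying short-term dependence rather than seasonality.
The dominant spike at lag 5 indicates a seasonal period of 5.

5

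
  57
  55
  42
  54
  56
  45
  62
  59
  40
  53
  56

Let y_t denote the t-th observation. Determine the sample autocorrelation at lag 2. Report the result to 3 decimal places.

-0.521

Mean ȳ = (57 + 55 + 42 + 54 + 56 + 45 + 62 + 59 + 40 + 53 + 56)/11 = 52.6364
Numerator Σ_{t=1}^{9}(y_t−ȳ)(y_{t+2}−ȳ) = -264.9917
Denominator Σ(y_t−ȳ)² = 508.5455
r_2 = -264.9917 / 508.5455 = -0.521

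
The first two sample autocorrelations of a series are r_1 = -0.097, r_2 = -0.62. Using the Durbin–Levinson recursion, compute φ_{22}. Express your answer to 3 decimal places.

φ_{22} = (r_2 − r_1²) / (1 − r_1²)
r_1² = (-0.097)² = 0.009409
Numerator = -0.62 − 0.0094 = -0.6294; denominator = 1 − 0.0094 = 0.9906
φ_{22} = -0.6294 / 0.9906 = -0.635

-0.635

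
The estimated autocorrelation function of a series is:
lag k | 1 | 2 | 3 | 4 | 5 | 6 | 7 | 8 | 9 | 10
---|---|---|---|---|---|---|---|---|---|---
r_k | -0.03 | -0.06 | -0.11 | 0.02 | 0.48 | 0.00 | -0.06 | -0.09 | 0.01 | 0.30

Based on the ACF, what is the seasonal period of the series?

5

The largest autocorrelation is r_5 = 0.48, with a weaker echo at lag 10 (0.30); the remaining lags stay at or below 0.02.
The dominant spike at lag 5 indicates a seasonal period of 5.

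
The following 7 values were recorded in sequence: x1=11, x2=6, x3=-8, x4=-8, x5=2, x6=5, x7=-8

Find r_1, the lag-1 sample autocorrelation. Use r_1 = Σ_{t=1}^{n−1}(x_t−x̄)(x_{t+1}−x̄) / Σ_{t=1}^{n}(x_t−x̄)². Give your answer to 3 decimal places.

0.095

Mean x̄ = (11 + 6 − 8 − 8 + 2 + 5 − 8)/7 = 0.0000
Deviations from mean: 11.0000, 6.0000, -8.0000, -8.0000, 2.0000, 5.0000, -8.0000
Numerator Σ_{t=1}^{6}(x_t−x̄)(x_{t+1}−x̄) = 36.0000
Denominator Σ(x_t−x̄)² = 378.0000
r_1 = 36.0000 / 378.0000 = 0.095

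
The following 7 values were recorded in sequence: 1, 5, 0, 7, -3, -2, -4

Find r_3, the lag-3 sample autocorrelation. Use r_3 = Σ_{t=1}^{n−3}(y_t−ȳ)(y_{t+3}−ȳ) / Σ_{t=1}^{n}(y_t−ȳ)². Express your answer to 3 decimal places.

Mean ȳ = (1 + 5 + 0 + 7 − 3 − 2 − 4)/7 = 0.5714
Deviations from mean: 0.4286, 4.4286, -0.5714, 6.4286, -3.5714, -2.5714, -4.5714
Σ(y_t−ȳ)(y_{t+3}−ȳ) = (2.7551) + (-15.8163) + (1.4694) + (-29.3878) = -40.9796
Denominator Σ(y_t−ȳ)² = 101.7143
r_3 = -40.9796 / 101.7143 = -0.403

-0.403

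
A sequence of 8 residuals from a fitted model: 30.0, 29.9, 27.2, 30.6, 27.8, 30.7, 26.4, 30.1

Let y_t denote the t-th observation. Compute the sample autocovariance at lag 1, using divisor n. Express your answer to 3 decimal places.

-1.841

Mean ȳ = (30.0 + 29.9 + 27.2 + 30.6 + 27.8 + 30.7 + 26.4 + 30.1)/8 = 29.0875
Σ_{t=1}^{7}(y_t−ȳ)(y_{t+1}−ȳ) = -14.7252
γ_1 = -14.7252 / 8 = -1.841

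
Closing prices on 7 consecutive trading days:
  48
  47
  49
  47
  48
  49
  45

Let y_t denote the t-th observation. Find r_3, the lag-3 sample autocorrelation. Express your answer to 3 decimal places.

0.258

Mean ȳ = (48 + 47 + 49 + 47 + 48 + 49 + 45)/7 = 47.5714
Numerator Σ_{t=1}^{4}(y_t−ȳ)(y_{t+3}−ȳ) = 3.0204
Denominator Σ(y_t−ȳ)² = 11.7143
r_3 = 3.0204 / 11.7143 = 0.258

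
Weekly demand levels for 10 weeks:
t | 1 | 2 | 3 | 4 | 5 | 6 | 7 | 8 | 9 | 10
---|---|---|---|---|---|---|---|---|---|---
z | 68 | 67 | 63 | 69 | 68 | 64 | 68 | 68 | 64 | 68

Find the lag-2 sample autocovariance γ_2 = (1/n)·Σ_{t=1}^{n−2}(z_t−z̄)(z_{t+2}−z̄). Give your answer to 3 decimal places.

Mean z̄ = (68 + 67 + 63 + 69 + 68 + 64 + 68 + 68 + 64 + 68)/10 = 66.7000
Σ_{t=1}^{8}(z_t−z̄)(z_{t+2}−z̄) = -18.7800
γ_2 = -18.7800 / 10 = -1.878

-1.878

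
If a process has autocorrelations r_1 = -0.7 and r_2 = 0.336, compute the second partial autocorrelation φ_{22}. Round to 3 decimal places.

φ_{22} = (r_2 − r_1²) / (1 − r_1²)
r_1² = (-0.7)² = 0.49
Numerator = 0.336 − 0.4900 = -0.1540; denominator = 1 − 0.4900 = 0.5100
φ_{22} = -0.1540 / 0.5100 = -0.302

-0.302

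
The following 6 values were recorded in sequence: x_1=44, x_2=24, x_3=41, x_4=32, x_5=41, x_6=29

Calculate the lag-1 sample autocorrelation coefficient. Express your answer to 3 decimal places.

Mean x̄ = (44 + 24 + 41 + 32 + 41 + 29)/6 = 35.1667
Deviations from mean: 8.8333, -11.1667, 5.8333, -3.1667, 5.8333, -6.1667
Σ(x_t−x̄)(x_{t+1}−x̄) = (-98.6389) + (-65.1389) + (-18.4722) + (-18.4722) + (-35.9722) = -236.6944
Denominator Σ(x_t−x̄)² = 318.8333
r_1 = -236.6944 / 318.8333 = -0.742

-0.742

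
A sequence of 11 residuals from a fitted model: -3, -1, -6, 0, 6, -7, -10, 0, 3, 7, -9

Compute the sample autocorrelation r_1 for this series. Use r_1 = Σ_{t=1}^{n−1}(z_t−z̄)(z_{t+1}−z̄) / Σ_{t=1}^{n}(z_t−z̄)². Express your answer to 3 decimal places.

-0.068

Mean z̄ = (-3 − 1 − 6 + 0 + 6 − 7 − 10 + 0 + 3 + 7 − 9)/11 = -1.8182
Numerator Σ_{t=1}^{10}(z_t−z̄)(z_{t+1}−z̄) = -22.8512
Denominator Σ(z_t−z̄)² = 333.6364
r_1 = -22.8512 / 333.6364 = -0.068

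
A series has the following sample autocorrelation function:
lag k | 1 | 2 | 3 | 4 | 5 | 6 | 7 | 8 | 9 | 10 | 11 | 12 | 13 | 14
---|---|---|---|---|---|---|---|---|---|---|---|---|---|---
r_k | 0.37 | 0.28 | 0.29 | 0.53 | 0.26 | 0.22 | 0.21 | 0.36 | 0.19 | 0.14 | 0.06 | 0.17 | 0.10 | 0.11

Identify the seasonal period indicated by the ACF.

4

The largest autocorrelation is r_4 = 0.53; the remaining lags stay at or below 0.37. The elevated value at lag 1 (0.37), dropping to 0.28 at lag 2, reflects decaying short-term dependence rather than seasonality.
The dominant spike at lag 4 indicates a seasonal period of 4.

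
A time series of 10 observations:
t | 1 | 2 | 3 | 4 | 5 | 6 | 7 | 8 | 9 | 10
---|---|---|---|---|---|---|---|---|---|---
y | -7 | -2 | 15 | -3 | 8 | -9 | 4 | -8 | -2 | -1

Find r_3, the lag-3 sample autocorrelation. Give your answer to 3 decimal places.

Mean ȳ = (-7 − 2 + 15 − 3 + 8 − 9 + 4 − 8 − 2 − 1)/10 = -0.5000
Σ(y_t−ȳ)(y_{t+3}−ȳ) = (16.2500) + (-12.7500) + (-131.7500) + (-11.2500) + (-63.7500) + (12.7500) + (-2.2500) = -192.7500
Denominator Σ(y_t−ȳ)² = 514.5000
r_3 = -192.7500 / 514.5000 = -0.375

-0.375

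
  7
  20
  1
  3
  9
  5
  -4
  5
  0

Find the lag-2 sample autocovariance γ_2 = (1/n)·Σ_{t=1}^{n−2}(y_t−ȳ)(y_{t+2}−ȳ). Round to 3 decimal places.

Mean ȳ = (7 + 20 + 1 + 3 + 9 + 5 − 4 + 5 + 0)/9 = 5.1111
Σ_{t=1}^{7}(y_t−ȳ)(y_{t+2}−ȳ) = -43.8025
γ_2 = -43.8025 / 9 = -4.867

-4.867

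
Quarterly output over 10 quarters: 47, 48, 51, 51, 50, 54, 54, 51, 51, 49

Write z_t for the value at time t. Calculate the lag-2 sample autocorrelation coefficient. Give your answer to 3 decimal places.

Mean z̄ = (47 + 48 + 51 + 51 + 50 + 54 + 54 + 51 + 51 + 49)/10 = 50.6000
Numerator Σ_{t=1}^{8}(z_t−z̄)(z_{t+2}−z̄) = -1.3200
Denominator Σ(z_t−z̄)² = 46.4000
r_2 = -1.3200 / 46.4000 = -0.028

-0.028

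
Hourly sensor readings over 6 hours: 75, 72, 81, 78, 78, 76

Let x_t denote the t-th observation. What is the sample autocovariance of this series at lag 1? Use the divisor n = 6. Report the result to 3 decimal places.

Mean x̄ = (75 + 72 + 81 + 78 + 78 + 76)/6 = 76.6667
Σ_{t=1}^{5}(x_t−x̄)(x_{t+1}−x̄) = -5.7778
γ_1 = -5.7778 / 6 = -0.963

-0.963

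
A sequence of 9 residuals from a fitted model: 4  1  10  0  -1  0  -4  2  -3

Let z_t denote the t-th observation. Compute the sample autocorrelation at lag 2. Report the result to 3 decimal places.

0.283

Mean z̄ = (4 + 1 + 10 + 0 − 1 + 0 − 4 + 2 − 3)/9 = 1.0000
Numerator Σ_{t=1}^{7}(z_t−z̄)(z_{t+2}−z̄) = 39.0000
Denominator Σ(z_t−z̄)² = 138.0000
r_2 = 39.0000 / 138.0000 = 0.283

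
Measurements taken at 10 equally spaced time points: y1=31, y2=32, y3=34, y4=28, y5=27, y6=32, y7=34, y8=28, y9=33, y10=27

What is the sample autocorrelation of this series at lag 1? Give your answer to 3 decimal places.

-0.251

Mean ȳ = (31 + 32 + 34 + 28 + 27 + 32 + 34 + 28 + 33 + 27)/10 = 30.6000
Numerator Σ_{t=1}^{9}(y_t−ȳ)(y_{t+1}−ȳ) = -18.1600
Denominator Σ(y_t−ȳ)² = 72.4000
r_1 = -18.1600 / 72.4000 = -0.251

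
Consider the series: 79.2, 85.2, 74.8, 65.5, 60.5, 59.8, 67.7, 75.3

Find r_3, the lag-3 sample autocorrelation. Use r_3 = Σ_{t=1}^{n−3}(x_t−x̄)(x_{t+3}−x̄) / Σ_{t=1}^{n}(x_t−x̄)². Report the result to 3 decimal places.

Mean x̄ = (79.2 + 85.2 + 74.8 + 65.5 + 60.5 + 59.8 + 67.7 + 75.3)/8 = 71.0000
Σ(x_t−x̄)(x_{t+3}−x̄) = (-45.1000) + (-149.1000) + (-42.5600) + (18.1500) + (-45.1500) = -263.7600
Denominator Σ(x_t−x̄)² = 578.6400
r_3 = -263.7600 / 578.6400 = -0.456

-0.456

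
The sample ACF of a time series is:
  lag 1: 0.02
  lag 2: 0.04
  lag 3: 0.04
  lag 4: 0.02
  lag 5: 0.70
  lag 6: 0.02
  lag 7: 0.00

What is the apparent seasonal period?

5

The largest autocorrelation is r_5 = 0.70; the remaining lags stay at or below 0.04.
The dominant spike at lag 5 indicates a seasonal period of 5.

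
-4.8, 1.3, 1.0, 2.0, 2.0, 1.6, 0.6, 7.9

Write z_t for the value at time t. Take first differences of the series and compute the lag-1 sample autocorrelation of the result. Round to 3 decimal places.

-0.159

First differences Δz: 6.1, -0.3, 1.0, 0.0, -0.4, -1.0, 7.3
Mean of differences = 1.8143
Numerator Σ(Δz_t−Δz̄)(Δz_{t+1}−Δz̄) = -11.0516
Denominator Σ(Δz_t−Δz̄)² = 69.7086
r_1(Δz) = -11.0516 / 69.7086 = -0.159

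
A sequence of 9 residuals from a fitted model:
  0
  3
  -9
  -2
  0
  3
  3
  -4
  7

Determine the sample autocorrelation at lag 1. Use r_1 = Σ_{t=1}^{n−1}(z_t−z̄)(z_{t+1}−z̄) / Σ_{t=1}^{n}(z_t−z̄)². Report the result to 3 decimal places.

-0.222

Mean z̄ = (0 + 3 − 9 − 2 + 0 + 3 + 3 − 4 + 7)/9 = 0.1111
Numerator Σ_{t=1}^{8}(z_t−z̄)(z_{t+1}−z̄) = -39.3457
Denominator Σ(z_t−z̄)² = 176.8889
r_1 = -39.3457 / 176.8889 = -0.222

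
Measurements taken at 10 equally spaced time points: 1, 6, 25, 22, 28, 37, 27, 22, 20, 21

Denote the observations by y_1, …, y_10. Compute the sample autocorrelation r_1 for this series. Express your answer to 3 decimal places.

0.473

Mean ȳ = (1 + 6 + 25 + 22 + 28 + 37 + 27 + 22 + 20 + 21)/10 = 20.9000
Numerator Σ_{t=1}^{9}(y_t−ȳ)(y_{t+1}−ȳ) = 465.8900
Denominator Σ(y_t−ȳ)² = 984.9000
r_1 = 465.8900 / 984.9000 = 0.473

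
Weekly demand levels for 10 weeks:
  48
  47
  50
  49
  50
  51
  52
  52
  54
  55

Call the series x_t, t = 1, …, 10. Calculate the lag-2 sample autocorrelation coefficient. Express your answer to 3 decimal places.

0.304

Mean x̄ = (48 + 47 + 50 + 49 + 50 + 51 + 52 + 52 + 54 + 55)/10 = 50.8000
Numerator Σ_{t=1}^{8}(x_t−x̄)(x_{t+2}−x̄) = 17.5200
Denominator Σ(x_t−x̄)² = 57.6000
r_2 = 17.5200 / 57.6000 = 0.304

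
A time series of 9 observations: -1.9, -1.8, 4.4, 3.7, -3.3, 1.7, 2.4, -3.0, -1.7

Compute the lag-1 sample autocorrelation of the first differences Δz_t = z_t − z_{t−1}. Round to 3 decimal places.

First differences Δz: 0.1, 6.2, -0.7, -7.0, 5.0, 0.7, -5.4, 1.3
Mean of differences = 0.0250
Numerator Σ(Δz_t−Δz̄)(Δz_{t+1}−Δz̄) = -41.0906
Denominator Σ(Δz_t−Δz̄)² = 144.2750
r_1(Δz) = -41.0906 / 144.2750 = -0.285

-0.285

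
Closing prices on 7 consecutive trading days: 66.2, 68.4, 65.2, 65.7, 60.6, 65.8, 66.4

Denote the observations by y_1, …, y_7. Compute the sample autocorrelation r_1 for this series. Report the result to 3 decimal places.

Mean ȳ = (66.2 + 68.4 + 65.2 + 65.7 + 60.6 + 65.8 + 66.4)/7 = 65.4714
Deviations from mean: 0.7286, 2.9286, -0.2714, 0.2286, -4.8714, 0.3286, 0.9286
Σ(y_t−ȳ)(y_{t+1}−ȳ) = (2.1337) + (-0.7949) + (-0.0620) + (-1.1135) + (-1.6006) + (0.3051) = -1.1322
Denominator Σ(y_t−ȳ)² = 33.9343
r_1 = -1.1322 / 33.9343 = -0.033

-0.033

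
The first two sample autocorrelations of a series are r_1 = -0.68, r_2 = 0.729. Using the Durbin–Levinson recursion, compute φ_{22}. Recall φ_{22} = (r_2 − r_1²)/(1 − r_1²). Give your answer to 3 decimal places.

φ_{22} = (r_2 − r_1²) / (1 − r_1²)
r_1² = (-0.68)² = 0.4624
Numerator = 0.729 − 0.4624 = 0.2666; denominator = 1 − 0.4624 = 0.5376
φ_{22} = 0.2666 / 0.5376 = 0.496

0.496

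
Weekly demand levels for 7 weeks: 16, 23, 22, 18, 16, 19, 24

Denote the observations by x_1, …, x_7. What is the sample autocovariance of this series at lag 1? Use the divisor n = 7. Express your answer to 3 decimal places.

-0.379

Mean x̄ = (16 + 23 + 22 + 18 + 16 + 19 + 24)/7 = 19.7143
Deviations: -3.7143, 3.2857, 2.2857, -1.7143, -3.7143, -0.7143, 4.2857
Σ_{t=1}^{6}(x_t−x̄)(x_{t+1}−x̄) = -2.6531
γ_1 = -2.6531 / 7 = -0.379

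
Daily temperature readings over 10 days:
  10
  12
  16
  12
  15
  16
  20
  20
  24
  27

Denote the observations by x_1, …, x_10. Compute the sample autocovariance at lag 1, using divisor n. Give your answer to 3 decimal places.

Mean x̄ = (10 + 12 + 16 + 12 + 15 + 16 + 20 + 20 + 24 + 27)/10 = 17.2000
Σ_{t=1}^{9}(x_t−x̄)(x_{t+1}−x̄) = 154.1600
γ_1 = 154.1600 / 10 = 15.416

15.416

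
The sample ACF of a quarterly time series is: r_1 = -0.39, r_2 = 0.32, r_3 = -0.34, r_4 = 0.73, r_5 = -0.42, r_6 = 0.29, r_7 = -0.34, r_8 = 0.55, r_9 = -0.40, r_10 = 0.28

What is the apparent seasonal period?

4

The largest autocorrelation is r_4 = 0.73, with a weaker echo at lag 8 (0.55); the remaining lags stay at or below 0.32.
The dominant spike at lag 4 indicates a seasonal period of 4.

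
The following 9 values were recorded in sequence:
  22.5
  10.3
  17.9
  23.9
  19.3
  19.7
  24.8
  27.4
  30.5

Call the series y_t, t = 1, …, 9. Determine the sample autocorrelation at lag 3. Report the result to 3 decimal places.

0.045

Mean ȳ = (22.5 + 10.3 + 17.9 + 23.9 + 19.3 + 19.7 + 24.8 + 27.4 + 30.5)/9 = 21.8111
Σ(y_t−ȳ)(y_{t+3}−ȳ) = (1.4390) + (28.9057) + (8.2568) + (6.2435) + (-14.0343) + (-18.3432) = 12.4674
Denominator Σ(y_t−ȳ)² = 279.0689
r_3 = 12.4674 / 279.0689 = 0.045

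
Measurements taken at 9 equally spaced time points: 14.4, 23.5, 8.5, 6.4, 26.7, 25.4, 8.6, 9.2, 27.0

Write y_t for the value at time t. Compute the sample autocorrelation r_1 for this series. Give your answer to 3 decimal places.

Mean ȳ = (14.4 + 23.5 + 8.5 + 6.4 + 26.7 + 25.4 + 8.6 + 9.2 + 27.0)/9 = 16.6333
Numerator Σ_{t=1}^{8}(y_t−ȳ)(y_{t+1}−ȳ) = -90.4878
Denominator Σ(y_t−ȳ)² = 628.4600
r_1 = -90.4878 / 628.4600 = -0.144

-0.144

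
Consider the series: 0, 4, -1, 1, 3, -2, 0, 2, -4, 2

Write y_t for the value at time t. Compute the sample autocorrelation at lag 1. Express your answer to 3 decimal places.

Mean ȳ = (0 + 4 − 1 + 1 + 3 − 2 + 0 + 2 − 4 + 2)/10 = 0.5000
Numerator Σ_{t=1}^{9}(y_t−ȳ)(y_{t+1}−ȳ) = -25.7500
Denominator Σ(y_t−ȳ)² = 52.5000
r_1 = -25.7500 / 52.5000 = -0.490

-0.490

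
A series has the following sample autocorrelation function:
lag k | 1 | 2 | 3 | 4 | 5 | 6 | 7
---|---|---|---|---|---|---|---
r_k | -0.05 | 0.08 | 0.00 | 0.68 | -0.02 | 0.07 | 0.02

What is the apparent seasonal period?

The largest autocorrelation is r_4 = 0.68; the remaining lags stay at or below 0.08.
The dominant spike at lag 4 indicates a seasonal period of 4.

4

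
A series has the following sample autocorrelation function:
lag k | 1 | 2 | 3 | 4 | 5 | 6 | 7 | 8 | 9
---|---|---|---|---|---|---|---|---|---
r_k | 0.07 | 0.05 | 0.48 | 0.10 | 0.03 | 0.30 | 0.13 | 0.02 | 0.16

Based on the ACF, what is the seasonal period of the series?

3

The largest autocorrelation is r_3 = 0.48, with weaker echoes at lags 6 (0.30) and 9 (0.16); the remaining lags stay at or below 0.13.
The dominant spike at lag 3 indicates a seasonal period of 3.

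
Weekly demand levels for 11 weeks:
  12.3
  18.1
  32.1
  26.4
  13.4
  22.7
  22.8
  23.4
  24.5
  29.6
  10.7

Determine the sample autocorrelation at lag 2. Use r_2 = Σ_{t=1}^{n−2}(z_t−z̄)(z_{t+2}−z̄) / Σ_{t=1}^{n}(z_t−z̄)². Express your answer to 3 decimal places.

Mean z̄ = (12.3 + 18.1 + 32.1 + 26.4 + 13.4 + 22.7 + 22.8 + 23.4 + 24.5 + 29.6 + 10.7)/11 = 21.4545
Numerator Σ_{t=1}^{9}(z_t−z̄)(z_{t+2}−z̄) = -214.8514
Denominator Σ(z_t−z̄)² = 496.1473
r_2 = -214.8514 / 496.1473 = -0.433

-0.433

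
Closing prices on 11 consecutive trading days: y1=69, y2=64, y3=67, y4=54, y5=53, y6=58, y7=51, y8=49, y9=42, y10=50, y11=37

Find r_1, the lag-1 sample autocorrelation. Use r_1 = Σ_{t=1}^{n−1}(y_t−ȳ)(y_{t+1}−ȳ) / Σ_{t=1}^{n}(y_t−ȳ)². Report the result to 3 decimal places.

0.458

Mean ȳ = (69 + 64 + 67 + 54 + 53 + 58 + 51 + 49 + 42 + 50 + 37)/11 = 54.0000
Numerator Σ_{t=1}^{10}(y_t−ȳ)(y_{t+1}−ȳ) = 455.0000
Denominator Σ(y_t−ȳ)² = 994.0000
r_1 = 455.0000 / 994.0000 = 0.458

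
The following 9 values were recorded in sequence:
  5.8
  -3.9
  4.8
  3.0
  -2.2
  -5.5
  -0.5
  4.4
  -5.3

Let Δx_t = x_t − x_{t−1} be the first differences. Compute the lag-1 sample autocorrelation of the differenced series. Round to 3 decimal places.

-0.306

First differences Δx: -9.7, 8.7, -1.8, -5.2, -3.3, 5.0, 4.9, -9.7
Mean of differences = -1.3875
Numerator Σ(Δx_t−Δx̄)(Δx_{t+1}−Δx̄) = -103.4689
Denominator Σ(Δx_t−Δx̄)² = 338.6488
r_1(Δx) = -103.4689 / 338.6488 = -0.306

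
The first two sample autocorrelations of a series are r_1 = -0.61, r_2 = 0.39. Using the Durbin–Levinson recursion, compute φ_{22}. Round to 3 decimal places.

φ_{22} = (r_2 − r_1²) / (1 − r_1²)
r_1² = (-0.61)² = 0.3721
Numerator = 0.39 − 0.3721 = 0.0179; denominator = 1 − 0.3721 = 0.6279
φ_{22} = 0.0179 / 0.6279 = 0.029

0.029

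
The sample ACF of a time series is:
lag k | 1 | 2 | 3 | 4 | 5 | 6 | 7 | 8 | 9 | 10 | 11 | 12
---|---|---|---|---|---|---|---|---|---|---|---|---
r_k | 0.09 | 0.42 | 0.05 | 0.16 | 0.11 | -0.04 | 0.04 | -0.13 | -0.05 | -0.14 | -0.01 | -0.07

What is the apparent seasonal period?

2

The largest autocorrelation is r_2 = 0.42, with a weaker echo at lag 4 (0.16); the remaining lags stay at or below 0.11.
The dominant spike at lag 2 indicates a seasonal period of 2.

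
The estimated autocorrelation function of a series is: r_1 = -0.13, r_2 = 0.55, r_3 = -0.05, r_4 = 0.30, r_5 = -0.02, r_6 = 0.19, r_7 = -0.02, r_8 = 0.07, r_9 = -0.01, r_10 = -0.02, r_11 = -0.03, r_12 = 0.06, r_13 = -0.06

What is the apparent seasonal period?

The largest autocorrelation is r_2 = 0.55, with weaker echoes at lags 4 (0.30) and 6 (0.19); the remaining lags stay at or below 0.07.
The dominant spike at lag 2 indicates a seasonal period of 2.

2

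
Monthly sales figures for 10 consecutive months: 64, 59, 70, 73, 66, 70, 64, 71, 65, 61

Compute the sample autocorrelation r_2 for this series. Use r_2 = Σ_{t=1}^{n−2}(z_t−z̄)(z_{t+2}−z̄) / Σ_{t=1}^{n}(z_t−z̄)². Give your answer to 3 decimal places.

Mean z̄ = (64 + 59 + 70 + 73 + 66 + 70 + 64 + 71 + 65 + 61)/10 = 66.3000
Numerator Σ_{t=1}^{8}(z_t−z̄)(z_{t+2}−z̄) = -37.5800
Denominator Σ(z_t−z̄)² = 188.1000
r_2 = -37.5800 / 188.1000 = -0.200

-0.200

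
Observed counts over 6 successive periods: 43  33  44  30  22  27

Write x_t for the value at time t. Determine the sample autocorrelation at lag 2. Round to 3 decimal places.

Mean x̄ = (43 + 33 + 44 + 30 + 22 + 27)/6 = 33.1667
Numerator Σ_{t=1}^{4}(x_t−x̄)(x_{t+2}−x̄) = 5.6111
Denominator Σ(x_t−x̄)² = 386.8333
r_2 = 5.6111 / 386.8333 = 0.015

0.015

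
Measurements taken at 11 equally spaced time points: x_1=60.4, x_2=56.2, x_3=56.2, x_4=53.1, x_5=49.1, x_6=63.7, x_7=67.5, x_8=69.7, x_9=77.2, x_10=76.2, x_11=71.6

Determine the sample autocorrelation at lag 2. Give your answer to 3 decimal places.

0.435

Mean x̄ = (60.4 + 56.2 + 56.2 + 53.1 + 49.1 + 63.7 + 67.5 + 69.7 + 77.2 + 76.2 + 71.6)/11 = 63.7182
Numerator Σ_{t=1}^{9}(x_t−x̄)(x_{t+2}−x̄) = 391.3902
Denominator Σ(x_t−x̄)² = 900.2564
r_2 = 391.3902 / 900.2564 = 0.435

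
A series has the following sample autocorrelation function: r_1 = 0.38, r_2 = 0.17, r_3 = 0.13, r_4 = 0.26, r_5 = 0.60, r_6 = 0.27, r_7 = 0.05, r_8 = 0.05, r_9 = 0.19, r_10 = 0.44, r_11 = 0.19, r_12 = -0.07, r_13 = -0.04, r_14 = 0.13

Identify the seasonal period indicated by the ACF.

5

The largest autocorrelation is r_5 = 0.60, with a weaker echo at lag 10 (0.44); the remaining lags stay at or below 0.38. The elevated value at lag 1 (0.38), dropping to 0.17 at lag 2, reflects decaying short-term dependence rather than seasonality.
The dominant spike at lag 5 indicates a seasonal period of 5.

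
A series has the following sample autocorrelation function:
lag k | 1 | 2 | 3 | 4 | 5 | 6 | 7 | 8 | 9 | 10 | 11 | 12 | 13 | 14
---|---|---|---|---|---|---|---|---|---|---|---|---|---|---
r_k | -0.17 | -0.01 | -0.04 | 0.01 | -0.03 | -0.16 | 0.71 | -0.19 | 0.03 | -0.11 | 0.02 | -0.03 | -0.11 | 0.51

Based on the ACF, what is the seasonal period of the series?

The largest autocorrelation is r_7 = 0.71, with a weaker echo at lag 14 (0.51); the remaining lags stay at or below 0.03.
The dominant spike at lag 7 indicates a seasonal period of 7.

7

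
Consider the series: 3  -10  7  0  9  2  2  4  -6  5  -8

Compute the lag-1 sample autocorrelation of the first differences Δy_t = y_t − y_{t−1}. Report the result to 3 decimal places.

First differences Δy: -13, 17, -7, 9, -7, 0, 2, -10, 11, -13
Mean of differences = -1.1000
Numerator Σ(Δy_t−Δȳ)(Δy_{t+1}−Δȳ) = -723.7100
Denominator Σ(Δy_t−Δȳ)² = 1018.9000
r_1(Δy) = -723.7100 / 1018.9000 = -0.710

-0.710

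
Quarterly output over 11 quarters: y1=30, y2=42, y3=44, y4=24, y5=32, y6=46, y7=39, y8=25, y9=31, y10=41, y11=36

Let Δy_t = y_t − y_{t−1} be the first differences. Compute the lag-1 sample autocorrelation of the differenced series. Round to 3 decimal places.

First differences Δy: 12, 2, -20, 8, 14, -7, -14, 6, 10, -5
Mean of differences = 0.6000
Numerator Σ(Δy_t−Δȳ)(Δy_{t+1}−Δȳ) = -137.7600
Denominator Σ(Δy_t−Δȳ)² = 1210.4000
r_1(Δy) = -137.7600 / 1210.4000 = -0.114

-0.114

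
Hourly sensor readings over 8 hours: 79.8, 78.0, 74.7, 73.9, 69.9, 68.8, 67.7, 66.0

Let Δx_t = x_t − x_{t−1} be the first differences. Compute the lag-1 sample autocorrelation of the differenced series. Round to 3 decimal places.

First differences Δx: -1.8, -3.3, -0.8, -4.0, -1.1, -1.1, -1.7
Mean of differences = -1.9714
Numerator Σ(Δx_t−Δx̄)(Δx_{t+1}−Δx̄) = -4.9322
Denominator Σ(Δx_t−Δx̄)² = 8.8743
r_1(Δx) = -4.9322 / 8.8743 = -0.556

-0.556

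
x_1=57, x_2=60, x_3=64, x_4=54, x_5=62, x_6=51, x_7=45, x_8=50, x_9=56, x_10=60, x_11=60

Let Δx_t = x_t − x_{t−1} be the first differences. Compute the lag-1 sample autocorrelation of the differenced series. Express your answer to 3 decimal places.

First differences Δx: 3, 4, -10, 8, -11, -6, 5, 6, 4, 0
Mean of differences = 0.3000
Numerator Σ(Δx_t−Δx̄)(Δx_{t+1}−Δx̄) = -106.0900
Denominator Σ(Δx_t−Δx̄)² = 422.1000
r_1(Δx) = -106.0900 / 422.1000 = -0.251

-0.251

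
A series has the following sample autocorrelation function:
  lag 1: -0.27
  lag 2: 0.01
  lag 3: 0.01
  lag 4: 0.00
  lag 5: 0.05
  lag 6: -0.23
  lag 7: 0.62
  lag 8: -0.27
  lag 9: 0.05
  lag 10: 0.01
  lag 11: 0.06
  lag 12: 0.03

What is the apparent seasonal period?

The largest autocorrelation is r_7 = 0.62; the remaining lags stay at or below 0.06.
The dominant spike at lag 7 indicates a seasonal period of 7.

7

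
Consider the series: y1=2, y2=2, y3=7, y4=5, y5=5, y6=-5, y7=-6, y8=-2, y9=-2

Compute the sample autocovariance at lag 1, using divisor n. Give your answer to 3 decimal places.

Mean ȳ = (2 + 2 + 7 + 5 + 5 − 5 − 6 − 2 − 2)/9 = 0.6667
Σ_{t=1}^{8}(y_t−ȳ)(y_{t+1}−ȳ) = 94.5556
γ_1 = 94.5556 / 9 = 10.506

10.506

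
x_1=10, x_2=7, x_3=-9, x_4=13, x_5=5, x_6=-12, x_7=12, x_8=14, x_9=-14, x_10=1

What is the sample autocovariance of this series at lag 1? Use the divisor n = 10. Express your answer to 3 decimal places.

-34.149

Mean x̄ = (10 + 7 − 9 + 13 + 5 − 12 + 12 + 14 − 14 + 1)/10 = 2.7000
Σ_{t=1}^{9}(x_t−x̄)(x_{t+1}−x̄) = -341.4900
γ_1 = -341.4900 / 10 = -34.149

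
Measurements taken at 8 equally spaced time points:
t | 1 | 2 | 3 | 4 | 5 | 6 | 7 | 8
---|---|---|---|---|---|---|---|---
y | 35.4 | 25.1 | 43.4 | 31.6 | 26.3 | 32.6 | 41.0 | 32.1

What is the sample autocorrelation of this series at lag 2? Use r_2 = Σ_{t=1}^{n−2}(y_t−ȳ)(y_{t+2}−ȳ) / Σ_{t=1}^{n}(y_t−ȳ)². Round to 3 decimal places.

Mean ȳ = (35.4 + 25.1 + 43.4 + 31.6 + 26.3 + 32.6 + 41.0 + 32.1)/8 = 33.4375
Σ(y_t−ȳ)(y_{t+2}−ȳ) = (19.5514) + (15.3202) + (-71.1073) + (1.5389) + (-53.9773) + (1.1202) = -87.5541
Denominator Σ(y_t−ȳ)² = 286.6188
r_2 = -87.5541 / 286.6188 = -0.305

-0.305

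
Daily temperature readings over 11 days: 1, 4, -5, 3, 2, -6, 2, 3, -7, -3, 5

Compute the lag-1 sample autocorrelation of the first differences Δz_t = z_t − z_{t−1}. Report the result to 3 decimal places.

-0.368

First differences Δz: 3, -9, 8, -1, -8, 8, 1, -10, 4, 8
Mean of differences = 0.4000
Numerator Σ(Δz_t−Δz̄)(Δz_{t+1}−Δz̄) = -170.3600
Denominator Σ(Δz_t−Δz̄)² = 462.4000
r_1(Δz) = -170.3600 / 462.4000 = -0.368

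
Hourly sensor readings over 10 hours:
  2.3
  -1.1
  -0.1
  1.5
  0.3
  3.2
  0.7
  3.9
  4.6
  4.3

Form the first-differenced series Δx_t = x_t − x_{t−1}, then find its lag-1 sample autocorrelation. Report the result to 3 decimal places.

-0.523

First differences Δx: -3.4, 1.0, 1.6, -1.2, 2.9, -2.5, 3.2, 0.7, -0.3
Mean of differences = 0.2222
Numerator Σ(Δx_t−Δx̄)(Δx_{t+1}−Δx̄) = -21.7360
Denominator Σ(Δx_t−Δx̄)² = 41.5956
r_1(Δx) = -21.7360 / 41.5956 = -0.523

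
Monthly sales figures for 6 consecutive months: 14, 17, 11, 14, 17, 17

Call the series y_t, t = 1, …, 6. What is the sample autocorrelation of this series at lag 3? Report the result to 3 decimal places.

-0.100

Mean ȳ = (14 + 17 + 11 + 14 + 17 + 17)/6 = 15.0000
Deviations from mean: -1.0000, 2.0000, -4.0000, -1.0000, 2.0000, 2.0000
Numerator Σ_{t=1}^{3}(y_t−ȳ)(y_{t+3}−ȳ) = -3.0000
Denominator Σ(y_t−ȳ)² = 30.0000
r_3 = -3.0000 / 30.0000 = -0.100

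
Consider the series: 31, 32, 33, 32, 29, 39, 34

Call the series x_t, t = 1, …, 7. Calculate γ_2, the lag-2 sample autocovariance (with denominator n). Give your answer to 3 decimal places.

Mean x̄ = (31 + 32 + 33 + 32 + 29 + 39 + 34)/7 = 32.8571
Σ_{t=1}^{5}(x_t−x̄)(x_{t+2}−x̄) = -9.7551
γ_2 = -9.7551 / 7 = -1.394

-1.394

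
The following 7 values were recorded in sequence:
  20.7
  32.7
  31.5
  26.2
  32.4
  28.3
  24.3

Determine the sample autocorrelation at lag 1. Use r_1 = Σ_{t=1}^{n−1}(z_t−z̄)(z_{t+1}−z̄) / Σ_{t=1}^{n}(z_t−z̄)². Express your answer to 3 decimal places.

Mean z̄ = (20.7 + 32.7 + 31.5 + 26.2 + 32.4 + 28.3 + 24.3)/7 = 28.0143
Deviations from mean: -7.3143, 4.6857, 3.4857, -1.8143, 4.3857, 0.2857, -3.7143
Numerator Σ_{t=1}^{6}(z_t−z̄)(z_{t+1}−z̄) = -32.0288
Denominator Σ(z_t−z̄)² = 124.0086
r_1 = -32.0288 / 124.0086 = -0.258

-0.258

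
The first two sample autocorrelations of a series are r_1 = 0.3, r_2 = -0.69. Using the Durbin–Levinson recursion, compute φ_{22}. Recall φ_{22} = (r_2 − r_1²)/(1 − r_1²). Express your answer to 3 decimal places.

-0.857

φ_{22} = (r_2 − r_1²) / (1 − r_1²)
r_1² = (0.3)² = 0.09
Numerator = -0.69 − 0.0900 = -0.7800; denominator = 1 − 0.0900 = 0.9100
φ_{22} = -0.7800 / 0.9100 = -0.857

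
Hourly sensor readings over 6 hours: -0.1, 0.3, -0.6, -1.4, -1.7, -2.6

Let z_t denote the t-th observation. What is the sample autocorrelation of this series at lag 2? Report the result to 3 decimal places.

Mean z̄ = (-0.1 + 0.3 − 0.6 − 1.4 − 1.7 − 2.6)/6 = -1.0167
Deviations from mean: 0.9167, 1.3167, 0.4167, -0.3833, -0.6833, -1.5833
Σ(z_t−z̄)(z_{t+2}−z̄) = (0.3819) + (-0.5047) + (-0.2847) + (0.6069) = 0.1994
Denominator Σ(z_t−z̄)² = 5.8683
r_2 = 0.1994 / 5.8683 = 0.034

0.034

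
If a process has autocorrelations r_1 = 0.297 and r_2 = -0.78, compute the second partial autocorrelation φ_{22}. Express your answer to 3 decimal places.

φ_{22} = (r_2 − r_1²) / (1 − r_1²)
r_1² = (0.297)² = 0.088209
Numerator = -0.78 − 0.0882 = -0.8682; denominator = 1 − 0.0882 = 0.9118
φ_{22} = -0.8682 / 0.9118 = -0.952

-0.952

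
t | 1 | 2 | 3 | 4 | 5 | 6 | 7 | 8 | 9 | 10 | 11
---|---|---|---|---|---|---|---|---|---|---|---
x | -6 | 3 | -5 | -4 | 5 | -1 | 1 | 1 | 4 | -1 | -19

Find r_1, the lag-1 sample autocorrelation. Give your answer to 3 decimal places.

-0.038

Mean x̄ = (-6 + 3 − 5 − 4 + 5 − 1 + 1 + 1 + 4 − 1 − 19)/11 = -2.0000
Numerator Σ_{t=1}^{10}(x_t−x̄)(x_{t+1}−x̄) = -17.0000
Denominator Σ(x_t−x̄)² = 448.0000
r_1 = -17.0000 / 448.0000 = -0.038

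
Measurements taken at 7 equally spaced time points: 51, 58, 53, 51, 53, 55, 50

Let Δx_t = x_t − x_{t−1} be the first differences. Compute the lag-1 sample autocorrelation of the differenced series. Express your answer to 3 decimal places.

-0.321

First differences Δx: 7, -5, -2, 2, 2, -5
Mean of differences = -0.1667
Numerator Σ(Δx_t−Δx̄)(Δx_{t+1}−Δx̄) = -35.5278
Denominator Σ(Δx_t−Δx̄)² = 110.8333
r_1(Δx) = -35.5278 / 110.8333 = -0.321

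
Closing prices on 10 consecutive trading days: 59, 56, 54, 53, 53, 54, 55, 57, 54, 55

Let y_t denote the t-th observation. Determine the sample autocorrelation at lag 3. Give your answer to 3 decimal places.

Mean ȳ = (59 + 56 + 54 + 53 + 53 + 54 + 55 + 57 + 54 + 55)/10 = 55.0000
Numerator Σ_{t=1}^{7}(y_t−ȳ)(y_{t+3}−ȳ) = -12.0000
Denominator Σ(y_t−ȳ)² = 32.0000
r_3 = -12.0000 / 32.0000 = -0.375

-0.375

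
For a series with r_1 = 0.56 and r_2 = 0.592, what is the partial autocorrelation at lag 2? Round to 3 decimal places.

φ_{22} = (r_2 − r_1²) / (1 − r_1²)
r_1² = (0.56)² = 0.3136
Numerator = 0.592 − 0.3136 = 0.2784; denominator = 1 − 0.3136 = 0.6864
φ_{22} = 0.2784 / 0.6864 = 0.406

0.406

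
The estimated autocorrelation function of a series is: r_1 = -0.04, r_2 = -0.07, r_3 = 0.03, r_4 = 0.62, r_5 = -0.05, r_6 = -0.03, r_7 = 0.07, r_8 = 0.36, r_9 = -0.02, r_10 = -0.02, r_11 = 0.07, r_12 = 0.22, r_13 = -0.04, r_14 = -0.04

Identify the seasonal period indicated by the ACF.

The largest autocorrelation is r_4 = 0.62, with weaker echoes at lags 8 (0.36) and 12 (0.22); the remaining lags stay at or below 0.07.
The dominant spike at lag 4 indicates a seasonal period of 4.

4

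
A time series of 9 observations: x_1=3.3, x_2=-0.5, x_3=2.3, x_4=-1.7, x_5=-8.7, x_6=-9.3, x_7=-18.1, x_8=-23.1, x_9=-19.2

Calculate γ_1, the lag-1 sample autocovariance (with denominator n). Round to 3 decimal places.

61.890

Mean x̄ = (3.3 − 0.5 + 2.3 − 1.7 − 8.7 − 9.3 − 18.1 − 23.1 − 19.2)/9 = -8.3333
Σ_{t=1}^{8}(x_t−x̄)(x_{t+1}−x̄) = 557.0056
γ_1 = 557.0056 / 9 = 61.890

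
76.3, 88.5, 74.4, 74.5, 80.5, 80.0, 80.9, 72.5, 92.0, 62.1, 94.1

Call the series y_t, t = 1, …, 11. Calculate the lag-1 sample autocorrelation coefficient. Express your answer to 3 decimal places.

Mean ȳ = (76.3 + 88.5 + 74.4 + 74.5 + 80.5 + 80.0 + 80.9 + 72.5 + 92.0 + 62.1 + 94.1)/11 = 79.6182
Numerator Σ_{t=1}^{10}(y_t−ȳ)(y_{t+1}−ȳ) = -620.6603
Denominator Σ(y_t−ȳ)² = 866.4764
r_1 = -620.6603 / 866.4764 = -0.716

-0.716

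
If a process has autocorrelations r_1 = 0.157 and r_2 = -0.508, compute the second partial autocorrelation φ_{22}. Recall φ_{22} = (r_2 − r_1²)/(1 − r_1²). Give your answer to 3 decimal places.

-0.546

φ_{22} = (r_2 − r_1²) / (1 − r_1²)
r_1² = (0.157)² = 0.024649
Numerator = -0.508 − 0.0246 = -0.5326; denominator = 1 − 0.0246 = 0.9754
φ_{22} = -0.5326 / 0.9754 = -0.546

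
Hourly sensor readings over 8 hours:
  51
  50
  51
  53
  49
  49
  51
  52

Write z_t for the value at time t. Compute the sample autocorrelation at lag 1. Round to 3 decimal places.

-0.060

Mean z̄ = (51 + 50 + 51 + 53 + 49 + 49 + 51 + 52)/8 = 50.7500
Numerator Σ_{t=1}^{7}(z_t−z̄)(z_{t+1}−z̄) = -0.8125
Denominator Σ(z_t−z̄)² = 13.5000
r_1 = -0.8125 / 13.5000 = -0.060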